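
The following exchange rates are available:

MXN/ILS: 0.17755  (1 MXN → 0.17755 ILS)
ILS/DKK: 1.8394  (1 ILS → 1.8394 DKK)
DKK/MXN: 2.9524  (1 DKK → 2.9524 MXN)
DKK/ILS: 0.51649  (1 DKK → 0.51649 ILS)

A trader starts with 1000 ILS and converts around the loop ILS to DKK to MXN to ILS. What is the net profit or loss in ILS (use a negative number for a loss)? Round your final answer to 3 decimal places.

-35.789

1000 ILS × 1.8394 = 1839.4 DKK
1839.4 DKK × 2.9524 = 5430.64456 MXN
5430.64456 MXN × 0.17755 = 964.210941628 ILS
Net change: 964.210941628 − 1000 = -35.789058372 ILS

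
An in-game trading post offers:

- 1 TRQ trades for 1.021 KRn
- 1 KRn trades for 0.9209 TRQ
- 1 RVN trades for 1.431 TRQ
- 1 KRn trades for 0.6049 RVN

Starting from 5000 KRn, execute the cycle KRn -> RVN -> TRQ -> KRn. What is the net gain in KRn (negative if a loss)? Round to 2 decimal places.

-581.05

5000 KRn × 0.6049 = 3024.5 RVN
3024.5 RVN × 1.431 = 4328.0595 TRQ
4328.0595 TRQ × 1.021 = 4418.9487495 KRn
Net change: 4418.9487495 − 5000 = -581.0512505 KRn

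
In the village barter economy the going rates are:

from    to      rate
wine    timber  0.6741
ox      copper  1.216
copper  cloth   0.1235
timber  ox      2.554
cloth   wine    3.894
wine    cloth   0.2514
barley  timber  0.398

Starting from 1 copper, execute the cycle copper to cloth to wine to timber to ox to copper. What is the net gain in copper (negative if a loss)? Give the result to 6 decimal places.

0.006797

1 copper × 0.1235 = 0.1235 cloth
0.1235 cloth × 3.894 = 0.480909 wine
0.480909 wine × 0.6741 = 0.3241807569 timber
0.3241807569 timber × 2.554 = 0.8279576531226 ox
0.8279576531226 ox × 1.216 = 1.0067965061970816 copper
Net change: 1.0067965061970816 − 1 = 0.0067965061970816 copper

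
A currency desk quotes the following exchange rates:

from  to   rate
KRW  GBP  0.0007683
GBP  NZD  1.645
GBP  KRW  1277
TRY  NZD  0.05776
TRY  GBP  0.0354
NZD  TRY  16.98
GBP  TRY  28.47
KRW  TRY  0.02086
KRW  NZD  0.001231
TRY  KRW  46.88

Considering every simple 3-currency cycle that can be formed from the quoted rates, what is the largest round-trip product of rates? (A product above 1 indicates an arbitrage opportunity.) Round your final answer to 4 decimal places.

KRW→GBP→TRY→KRW: 0.0007683 × 28.47 × 46.88 = 1.02543
TRY→GBP→NZD→TRY: 0.0354 × 1.645 × 16.98 = 0.98880
KRW→NZD→TRY→KRW: 0.001231 × 16.98 × 46.88 = 0.97990
KRW→TRY→GBP→KRW: 0.02086 × 0.0354 × 1277 = 0.94299
Maximum is KRW→GBP→TRY→KRW at 1.0254; arbitrage exists.

1.0254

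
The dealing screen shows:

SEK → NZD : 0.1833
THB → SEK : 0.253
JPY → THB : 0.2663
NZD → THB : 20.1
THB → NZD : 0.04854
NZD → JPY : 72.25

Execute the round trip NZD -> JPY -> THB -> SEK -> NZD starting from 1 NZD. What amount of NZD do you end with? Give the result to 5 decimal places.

0.89226

1 NZD × 72.25 = 72.25 JPY
72.25 JPY × 0.2663 = 19.240175 THB
19.240175 THB × 0.253 = 4.867764275 SEK
4.867764275 SEK × 0.1833 = 0.8922611916075 NZD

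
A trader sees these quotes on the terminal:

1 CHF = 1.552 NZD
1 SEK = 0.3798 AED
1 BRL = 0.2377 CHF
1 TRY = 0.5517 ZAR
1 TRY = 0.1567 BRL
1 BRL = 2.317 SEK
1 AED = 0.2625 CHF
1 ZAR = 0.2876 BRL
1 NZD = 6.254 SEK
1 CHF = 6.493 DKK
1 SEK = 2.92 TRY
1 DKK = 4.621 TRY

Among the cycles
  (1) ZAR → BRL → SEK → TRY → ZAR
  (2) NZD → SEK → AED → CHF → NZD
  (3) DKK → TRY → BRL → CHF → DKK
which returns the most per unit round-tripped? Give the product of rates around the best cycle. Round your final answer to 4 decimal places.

1.1176

(1) 0.2876 × 2.317 × 2.92 × 0.5517 = 1.07350
(2) 6.254 × 0.3798 × 0.2625 × 1.552 = 0.96768
(3) 4.621 × 0.1567 × 0.2377 × 6.493 = 1.11758
Highest is cycle (3) at 1.1176 (>1, arbitrage).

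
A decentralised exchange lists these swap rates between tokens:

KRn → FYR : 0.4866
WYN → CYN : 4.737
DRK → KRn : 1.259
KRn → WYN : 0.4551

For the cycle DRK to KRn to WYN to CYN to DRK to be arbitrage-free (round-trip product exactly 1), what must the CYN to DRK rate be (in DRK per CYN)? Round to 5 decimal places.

0.36844

Known legs of the cycle: 1.259 × 0.4551 × 4.737 = 2.7141631533
For no arbitrage the full-cycle product must be 1, so the missing rate is 1 / 2.7141631533 ≈ 0.3684377.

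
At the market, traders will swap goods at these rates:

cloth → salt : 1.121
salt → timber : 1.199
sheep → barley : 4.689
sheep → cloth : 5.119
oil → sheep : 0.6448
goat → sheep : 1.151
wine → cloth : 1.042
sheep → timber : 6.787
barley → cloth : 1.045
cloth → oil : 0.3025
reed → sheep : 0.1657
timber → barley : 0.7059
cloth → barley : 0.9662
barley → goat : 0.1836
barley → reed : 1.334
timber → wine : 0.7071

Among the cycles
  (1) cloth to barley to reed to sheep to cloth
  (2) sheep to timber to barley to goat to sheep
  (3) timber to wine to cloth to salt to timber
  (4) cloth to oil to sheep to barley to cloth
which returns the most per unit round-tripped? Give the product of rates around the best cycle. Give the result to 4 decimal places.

(1) 0.9662 × 1.334 × 0.1657 × 5.119 = 1.09328
(2) 6.787 × 0.7059 × 0.1836 × 1.151 = 1.01244
(3) 0.7071 × 1.042 × 1.121 × 1.199 = 0.99031
(4) 0.3025 × 0.6448 × 4.689 × 1.045 = 0.95576
Highest is cycle (1) at 1.0933 (>1, arbitrage).

1.0933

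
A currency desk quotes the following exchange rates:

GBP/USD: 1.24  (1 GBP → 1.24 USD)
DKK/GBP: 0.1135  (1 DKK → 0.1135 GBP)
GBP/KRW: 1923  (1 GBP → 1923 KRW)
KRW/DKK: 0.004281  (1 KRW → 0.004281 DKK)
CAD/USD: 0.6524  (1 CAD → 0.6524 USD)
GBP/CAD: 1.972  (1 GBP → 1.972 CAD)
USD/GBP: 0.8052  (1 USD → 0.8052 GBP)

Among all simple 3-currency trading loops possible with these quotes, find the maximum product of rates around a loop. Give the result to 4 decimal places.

1.0359

CAD→USD→GBP→CAD: 0.6524 × 0.8052 × 1.972 = 1.03592
DKK→GBP→KRW→DKK: 0.1135 × 1923 × 0.004281 = 0.93437
Maximum is CAD→USD→GBP→CAD at 1.0359; arbitrage exists.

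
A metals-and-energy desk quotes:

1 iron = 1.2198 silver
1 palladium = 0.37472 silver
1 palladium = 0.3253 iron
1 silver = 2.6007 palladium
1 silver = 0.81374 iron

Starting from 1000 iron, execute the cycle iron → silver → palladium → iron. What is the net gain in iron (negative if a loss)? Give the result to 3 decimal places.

31.960

1000 iron × 1.2198 = 1219.8 silver
1219.8 silver × 2.6007 = 3172.33386 palladium
3172.33386 palladium × 0.3253 = 1031.960204658 iron
Net change: 1031.960204658 − 1000 = 31.960204658 iron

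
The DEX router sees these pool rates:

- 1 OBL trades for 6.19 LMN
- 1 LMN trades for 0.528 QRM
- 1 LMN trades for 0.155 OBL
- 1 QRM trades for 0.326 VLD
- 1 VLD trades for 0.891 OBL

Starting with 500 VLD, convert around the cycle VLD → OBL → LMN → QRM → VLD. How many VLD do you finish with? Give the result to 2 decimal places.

474.67

500 VLD × 0.891 = 445.5 OBL
445.5 OBL × 6.19 = 2757.645 LMN
2757.645 LMN × 0.528 = 1456.03656 QRM
1456.03656 QRM × 0.326 = 474.66791856 VLD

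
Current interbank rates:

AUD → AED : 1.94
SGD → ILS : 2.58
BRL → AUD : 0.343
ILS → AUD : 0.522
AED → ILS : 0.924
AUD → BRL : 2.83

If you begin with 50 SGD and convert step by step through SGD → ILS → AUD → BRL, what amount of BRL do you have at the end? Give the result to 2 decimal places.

190.57

50 SGD × 2.58 = 129 ILS
129 ILS × 0.522 = 67.338 AUD
67.338 AUD × 2.83 = 190.56654 BRL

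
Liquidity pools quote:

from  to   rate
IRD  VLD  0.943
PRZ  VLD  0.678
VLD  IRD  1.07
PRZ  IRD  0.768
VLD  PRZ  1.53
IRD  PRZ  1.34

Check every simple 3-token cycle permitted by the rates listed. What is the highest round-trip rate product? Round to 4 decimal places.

1.1081

IRD→VLD→PRZ→IRD: 0.943 × 1.53 × 0.768 = 1.10806
IRD→PRZ→VLD→IRD: 1.34 × 0.678 × 1.07 = 0.97212
Maximum is IRD→VLD→PRZ→IRD at 1.1081; arbitrage exists.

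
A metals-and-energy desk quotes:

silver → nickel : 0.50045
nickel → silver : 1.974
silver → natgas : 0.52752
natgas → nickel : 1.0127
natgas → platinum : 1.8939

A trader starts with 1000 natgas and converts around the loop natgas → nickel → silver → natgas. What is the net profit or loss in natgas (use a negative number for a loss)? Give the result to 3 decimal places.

1000 natgas × 1.0127 = 1012.7 nickel
1012.7 nickel × 1.974 = 1999.0698 silver
1999.0698 silver × 0.52752 = 1054.549300896 natgas
Net change: 1054.549300896 − 1000 = 54.549300896 natgas

54.549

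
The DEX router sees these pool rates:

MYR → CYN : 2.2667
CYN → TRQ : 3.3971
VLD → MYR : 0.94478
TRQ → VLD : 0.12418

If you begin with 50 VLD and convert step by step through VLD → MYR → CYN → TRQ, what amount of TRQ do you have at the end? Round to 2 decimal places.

50 VLD × 0.94478 = 47.239 MYR
47.239 MYR × 2.2667 = 107.0766413 CYN
107.0766413 CYN × 3.3971 = 363.75005816023 TRQ

363.75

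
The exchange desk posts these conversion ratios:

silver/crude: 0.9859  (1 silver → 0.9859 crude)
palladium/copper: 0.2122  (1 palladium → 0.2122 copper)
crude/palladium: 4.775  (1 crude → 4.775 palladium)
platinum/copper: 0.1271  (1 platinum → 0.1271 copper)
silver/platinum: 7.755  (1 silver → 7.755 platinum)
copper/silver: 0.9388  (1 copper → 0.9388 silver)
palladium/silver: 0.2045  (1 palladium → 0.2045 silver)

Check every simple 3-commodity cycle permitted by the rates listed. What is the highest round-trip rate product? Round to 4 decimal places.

crude→palladium→silver→crude: 4.775 × 0.2045 × 0.9859 = 0.96272
platinum→copper→silver→platinum: 0.1271 × 0.9388 × 7.755 = 0.92534
Maximum is crude→palladium→silver→crude at 0.9627; no arbitrage — every cycle loses value.

0.9627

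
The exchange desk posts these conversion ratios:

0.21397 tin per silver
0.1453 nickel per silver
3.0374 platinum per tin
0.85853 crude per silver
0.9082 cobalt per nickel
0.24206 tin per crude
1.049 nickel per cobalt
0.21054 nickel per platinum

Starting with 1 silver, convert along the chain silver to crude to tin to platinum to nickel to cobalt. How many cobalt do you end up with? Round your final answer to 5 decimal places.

0.12070

1 silver × 0.85853 = 0.85853 crude
0.85853 crude × 0.24206 = 0.2078157718 tin
0.2078157718 tin × 3.0374 = 0.63121962526532 platinum
0.63121962526532 platinum × 0.21054 = 0.1328969799033604728 nickel
0.1328969799033604728 nickel × 0.9082 = 0.12069703714823198139696 cobalt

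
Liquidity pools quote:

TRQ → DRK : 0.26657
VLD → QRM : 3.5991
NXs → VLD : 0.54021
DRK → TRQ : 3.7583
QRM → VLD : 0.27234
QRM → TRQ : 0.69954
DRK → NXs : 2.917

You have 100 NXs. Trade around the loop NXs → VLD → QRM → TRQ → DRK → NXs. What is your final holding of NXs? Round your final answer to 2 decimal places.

100 NXs × 0.54021 = 54.021 VLD
54.021 VLD × 3.5991 = 194.4269811 QRM
194.4269811 QRM × 0.69954 = 136.009450358694 TRQ
136.009450358694 TRQ × 0.26657 = 36.25603918211705958 DRK
36.25603918211705958 DRK × 2.917 = 105.75886629423546279486 NXs

105.76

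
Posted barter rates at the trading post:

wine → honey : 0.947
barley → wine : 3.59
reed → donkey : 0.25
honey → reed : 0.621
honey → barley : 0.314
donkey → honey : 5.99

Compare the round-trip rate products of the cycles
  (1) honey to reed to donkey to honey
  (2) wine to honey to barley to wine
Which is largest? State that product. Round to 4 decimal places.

(1) 0.621 × 0.25 × 5.99 = 0.92995
(2) 0.947 × 0.314 × 3.59 = 1.06752
Highest is cycle (2) at 1.0675 (>1, arbitrage).

1.0675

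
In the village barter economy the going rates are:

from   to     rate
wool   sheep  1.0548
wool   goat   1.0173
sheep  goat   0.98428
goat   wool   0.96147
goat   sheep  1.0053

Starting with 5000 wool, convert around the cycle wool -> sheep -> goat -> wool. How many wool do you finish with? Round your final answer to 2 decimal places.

5000 wool × 1.0548 = 5274 sheep
5274 sheep × 0.98428 = 5191.09272 goat
5191.09272 goat × 0.96147 = 4991.0799174984 wool

4991.08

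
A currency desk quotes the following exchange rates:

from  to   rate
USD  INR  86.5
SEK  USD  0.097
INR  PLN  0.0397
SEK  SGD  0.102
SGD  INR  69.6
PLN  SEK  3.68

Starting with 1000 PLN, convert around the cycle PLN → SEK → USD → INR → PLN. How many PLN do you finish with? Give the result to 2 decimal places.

1225.82

1000 PLN × 3.68 = 3680 SEK
3680 SEK × 0.097 = 356.96 USD
356.96 USD × 86.5 = 30877.04 INR
30877.04 INR × 0.0397 = 1225.818488 PLN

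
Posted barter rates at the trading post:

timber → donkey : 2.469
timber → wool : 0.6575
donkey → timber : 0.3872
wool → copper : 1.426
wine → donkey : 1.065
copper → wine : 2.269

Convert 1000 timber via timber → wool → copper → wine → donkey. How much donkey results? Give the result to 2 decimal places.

1000 timber × 0.6575 = 657.5 wool
657.5 wool × 1.426 = 937.595 copper
937.595 copper × 2.269 = 2127.403055 wine
2127.403055 wine × 1.065 = 2265.684253575 donkey

2265.68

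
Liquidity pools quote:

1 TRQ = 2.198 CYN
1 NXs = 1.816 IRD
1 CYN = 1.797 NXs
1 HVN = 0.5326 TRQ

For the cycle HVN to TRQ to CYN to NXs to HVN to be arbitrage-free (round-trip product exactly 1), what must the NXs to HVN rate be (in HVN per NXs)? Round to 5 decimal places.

0.47536

Known legs of the cycle: 0.5326 × 2.198 × 1.797 = 2.1036666756
For no arbitrage the full-cycle product must be 1, so the missing rate is 1 / 2.1036666756 ≈ 0.4753605.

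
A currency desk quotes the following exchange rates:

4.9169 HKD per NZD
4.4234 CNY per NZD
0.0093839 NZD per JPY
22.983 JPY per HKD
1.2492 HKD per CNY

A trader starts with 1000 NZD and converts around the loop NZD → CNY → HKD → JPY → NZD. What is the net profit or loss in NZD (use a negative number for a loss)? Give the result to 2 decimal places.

1000 NZD × 4.4234 = 4423.4 CNY
4423.4 CNY × 1.2492 = 5525.71128 HKD
5525.71128 HKD × 22.983 = 126997.42234824 JPY
126997.42234824 JPY × 0.0093839 = 1191.731111573649336 NZD
Net change: 1191.731111573649336 − 1000 = 191.731111573649336 NZD

191.73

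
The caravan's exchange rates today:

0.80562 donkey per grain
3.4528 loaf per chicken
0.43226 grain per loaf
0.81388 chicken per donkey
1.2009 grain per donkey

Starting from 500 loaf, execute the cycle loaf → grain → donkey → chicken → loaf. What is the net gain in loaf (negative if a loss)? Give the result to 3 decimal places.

500 loaf × 0.43226 = 216.13 grain
216.13 grain × 0.80562 = 174.1186506 donkey
174.1186506 donkey × 0.81388 = 141.711687350328 chicken
141.711687350328 chicken × 3.4528 = 489.3021140832125184 loaf
Net change: 489.3021140832125184 − 500 = -10.6978859167874816 loaf

-10.698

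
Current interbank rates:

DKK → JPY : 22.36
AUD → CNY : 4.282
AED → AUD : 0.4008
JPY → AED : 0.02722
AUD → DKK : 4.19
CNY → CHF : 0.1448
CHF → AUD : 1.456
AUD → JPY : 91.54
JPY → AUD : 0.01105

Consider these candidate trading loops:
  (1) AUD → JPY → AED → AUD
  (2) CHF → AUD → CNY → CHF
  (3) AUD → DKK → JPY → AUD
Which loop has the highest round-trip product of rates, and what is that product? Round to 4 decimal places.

(1) 91.54 × 0.02722 × 0.4008 = 0.99868
(2) 1.456 × 4.282 × 0.1448 = 0.90277
(3) 4.19 × 22.36 × 0.01105 = 1.03526
Highest is cycle (3) at 1.0353 (>1, arbitrage).

1.0353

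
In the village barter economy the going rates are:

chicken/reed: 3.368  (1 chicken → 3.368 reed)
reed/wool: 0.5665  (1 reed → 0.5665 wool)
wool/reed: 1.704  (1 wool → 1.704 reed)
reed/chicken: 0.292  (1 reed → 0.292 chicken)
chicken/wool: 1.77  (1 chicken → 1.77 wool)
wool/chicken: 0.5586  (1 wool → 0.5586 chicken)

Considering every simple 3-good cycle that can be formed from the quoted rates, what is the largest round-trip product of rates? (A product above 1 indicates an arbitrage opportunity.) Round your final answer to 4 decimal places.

1.0658

chicken→reed→wool→chicken: 3.368 × 0.5665 × 0.5586 = 1.06579
chicken→wool→reed→chicken: 1.77 × 1.704 × 0.292 = 0.88070
Maximum is chicken→reed→wool→chicken at 1.0658; arbitrage exists.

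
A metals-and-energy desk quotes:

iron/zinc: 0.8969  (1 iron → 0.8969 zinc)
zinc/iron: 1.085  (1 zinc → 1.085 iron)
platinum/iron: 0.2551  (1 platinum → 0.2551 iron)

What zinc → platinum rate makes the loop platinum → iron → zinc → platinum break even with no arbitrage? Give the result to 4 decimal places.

4.3706

Known legs of the cycle: 0.2551 × 0.8969 = 0.22879919
For no arbitrage the full-cycle product must be 1, so the missing rate is 1 / 0.22879919 ≈ 4.370645.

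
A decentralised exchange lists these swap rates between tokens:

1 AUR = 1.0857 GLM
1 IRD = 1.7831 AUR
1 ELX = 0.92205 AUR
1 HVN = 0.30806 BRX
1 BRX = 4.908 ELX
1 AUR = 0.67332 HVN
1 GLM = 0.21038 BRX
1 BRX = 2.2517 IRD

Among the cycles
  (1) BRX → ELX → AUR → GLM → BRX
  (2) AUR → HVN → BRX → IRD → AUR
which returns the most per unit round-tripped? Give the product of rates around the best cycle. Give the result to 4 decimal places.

1.0336

(1) 4.908 × 0.92205 × 1.0857 × 0.21038 = 1.03365
(2) 0.67332 × 0.30806 × 2.2517 × 1.7831 = 0.83280
Highest is cycle (1) at 1.0336 (>1, arbitrage).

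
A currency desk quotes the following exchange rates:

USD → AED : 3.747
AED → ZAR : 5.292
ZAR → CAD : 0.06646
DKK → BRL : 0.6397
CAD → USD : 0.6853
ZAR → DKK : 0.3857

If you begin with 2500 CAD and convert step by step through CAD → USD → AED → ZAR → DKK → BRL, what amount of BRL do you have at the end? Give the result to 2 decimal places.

2500 CAD × 0.6853 = 1713.25 USD
1713.25 USD × 3.747 = 6419.54775 AED
6419.54775 AED × 5.292 = 33972.246693 ZAR
33972.246693 ZAR × 0.3857 = 13103.0955494901 DKK
13103.0955494901 DKK × 0.6397 = 8382.05022300881697 BRL

8382.05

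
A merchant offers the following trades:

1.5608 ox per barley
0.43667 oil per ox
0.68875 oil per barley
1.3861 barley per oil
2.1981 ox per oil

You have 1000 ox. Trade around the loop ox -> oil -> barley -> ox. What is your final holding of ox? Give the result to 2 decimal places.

944.70

1000 ox × 0.43667 = 436.67 oil
436.67 oil × 1.3861 = 605.268287 barley
605.268287 barley × 1.5608 = 944.7027423496 ox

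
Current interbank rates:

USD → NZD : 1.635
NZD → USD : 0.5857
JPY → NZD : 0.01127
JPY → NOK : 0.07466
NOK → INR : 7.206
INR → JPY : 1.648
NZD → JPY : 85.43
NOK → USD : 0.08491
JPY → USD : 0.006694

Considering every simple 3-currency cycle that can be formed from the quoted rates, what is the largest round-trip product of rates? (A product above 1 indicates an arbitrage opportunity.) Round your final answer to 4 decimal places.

USD→NZD→JPY→USD: 1.635 × 85.43 × 0.006694 = 0.93500
INR→JPY→NOK→INR: 1.648 × 0.07466 × 7.206 = 0.88662
Maximum is USD→NZD→JPY→USD at 0.9350; no arbitrage — every cycle loses value.

0.9350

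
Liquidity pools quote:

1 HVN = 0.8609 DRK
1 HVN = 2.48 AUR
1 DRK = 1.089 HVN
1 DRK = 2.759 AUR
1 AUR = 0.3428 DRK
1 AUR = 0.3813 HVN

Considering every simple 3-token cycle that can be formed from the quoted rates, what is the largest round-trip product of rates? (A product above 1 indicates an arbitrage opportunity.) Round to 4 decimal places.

DRK→HVN→AUR→DRK: 1.089 × 2.48 × 0.3428 = 0.92581
DRK→AUR→HVN→DRK: 2.759 × 0.3813 × 0.8609 = 0.90567
Maximum is DRK→HVN→AUR→DRK at 0.9258; no arbitrage — every cycle loses value.

0.9258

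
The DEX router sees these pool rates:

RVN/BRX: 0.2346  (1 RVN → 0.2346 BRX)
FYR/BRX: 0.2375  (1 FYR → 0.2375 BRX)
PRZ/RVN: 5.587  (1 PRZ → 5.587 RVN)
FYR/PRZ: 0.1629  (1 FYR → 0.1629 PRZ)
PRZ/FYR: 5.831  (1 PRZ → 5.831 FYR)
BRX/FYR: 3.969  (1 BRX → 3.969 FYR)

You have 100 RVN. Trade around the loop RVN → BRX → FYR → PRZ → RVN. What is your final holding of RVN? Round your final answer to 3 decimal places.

84.744

100 RVN × 0.2346 = 23.46 BRX
23.46 BRX × 3.969 = 93.11274 FYR
93.11274 FYR × 0.1629 = 15.168065346 PRZ
15.168065346 PRZ × 5.587 = 84.743981088102 RVN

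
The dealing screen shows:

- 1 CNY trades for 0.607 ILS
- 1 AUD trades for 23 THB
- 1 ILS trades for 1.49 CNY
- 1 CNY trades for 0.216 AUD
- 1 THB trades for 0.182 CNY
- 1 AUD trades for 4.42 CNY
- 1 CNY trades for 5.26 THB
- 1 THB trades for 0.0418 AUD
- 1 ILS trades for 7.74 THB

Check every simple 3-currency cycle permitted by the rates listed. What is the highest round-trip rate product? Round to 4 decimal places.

AUD→CNY→THB→AUD: 4.42 × 5.26 × 0.0418 = 0.97182
AUD→THB→CNY→AUD: 23 × 0.182 × 0.216 = 0.90418
ILS→THB→CNY→ILS: 7.74 × 0.182 × 0.607 = 0.85507
Maximum is AUD→CNY→THB→AUD at 0.9718; no arbitrage — every cycle loses value.

0.9718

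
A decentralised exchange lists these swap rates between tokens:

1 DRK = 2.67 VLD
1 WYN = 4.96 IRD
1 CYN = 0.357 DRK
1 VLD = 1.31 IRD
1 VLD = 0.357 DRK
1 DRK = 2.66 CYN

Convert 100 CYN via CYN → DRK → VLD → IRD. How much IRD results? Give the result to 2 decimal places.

124.87

100 CYN × 0.357 = 35.7 DRK
35.7 DRK × 2.67 = 95.319 VLD
95.319 VLD × 1.31 = 124.86789 IRD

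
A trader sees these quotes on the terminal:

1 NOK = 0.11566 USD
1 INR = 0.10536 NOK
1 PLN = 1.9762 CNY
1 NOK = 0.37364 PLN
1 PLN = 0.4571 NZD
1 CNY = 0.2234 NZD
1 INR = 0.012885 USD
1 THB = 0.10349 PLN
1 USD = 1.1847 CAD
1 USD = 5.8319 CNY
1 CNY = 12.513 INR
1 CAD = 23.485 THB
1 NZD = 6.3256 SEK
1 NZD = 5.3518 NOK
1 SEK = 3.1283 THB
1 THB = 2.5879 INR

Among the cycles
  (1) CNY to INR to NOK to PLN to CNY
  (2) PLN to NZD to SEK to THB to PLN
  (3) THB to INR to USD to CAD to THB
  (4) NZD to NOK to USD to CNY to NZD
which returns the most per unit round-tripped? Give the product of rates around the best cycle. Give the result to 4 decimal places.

(1) 12.513 × 0.10536 × 0.37364 × 1.9762 = 0.97347
(2) 0.4571 × 6.3256 × 3.1283 × 0.10349 = 0.93609
(3) 2.5879 × 0.012885 × 1.1847 × 23.485 = 0.92775
(4) 5.3518 × 0.11566 × 5.8319 × 0.2234 = 0.80645
Highest is cycle (1) at 0.9735 (≤1, no arbitrage).

0.9735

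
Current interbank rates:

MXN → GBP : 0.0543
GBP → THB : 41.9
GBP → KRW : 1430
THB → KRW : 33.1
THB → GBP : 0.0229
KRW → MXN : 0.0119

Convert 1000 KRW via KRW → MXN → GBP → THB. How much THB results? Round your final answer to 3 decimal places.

27.075

1000 KRW × 0.0119 = 11.9 MXN
11.9 MXN × 0.0543 = 0.64617 GBP
0.64617 GBP × 41.9 = 27.074523 THB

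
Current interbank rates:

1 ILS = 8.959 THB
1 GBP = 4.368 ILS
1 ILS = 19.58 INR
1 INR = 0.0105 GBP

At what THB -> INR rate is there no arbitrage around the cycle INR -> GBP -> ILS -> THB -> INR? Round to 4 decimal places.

Known legs of the cycle: 0.0105 × 4.368 × 8.959 = 0.410895576
For no arbitrage the full-cycle product must be 1, so the missing rate is 1 / 0.410895576 ≈ 2.433708.

2.4337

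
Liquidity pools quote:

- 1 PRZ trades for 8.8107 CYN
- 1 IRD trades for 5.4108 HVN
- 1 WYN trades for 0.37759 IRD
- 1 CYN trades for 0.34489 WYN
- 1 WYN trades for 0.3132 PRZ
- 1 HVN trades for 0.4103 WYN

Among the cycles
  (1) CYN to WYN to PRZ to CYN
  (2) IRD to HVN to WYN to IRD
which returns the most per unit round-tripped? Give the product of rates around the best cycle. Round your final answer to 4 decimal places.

(1) 0.34489 × 0.3132 × 8.8107 = 0.95173
(2) 5.4108 × 0.4103 × 0.37759 = 0.83827
Highest is cycle (1) at 0.9517 (≤1, no arbitrage).

0.9517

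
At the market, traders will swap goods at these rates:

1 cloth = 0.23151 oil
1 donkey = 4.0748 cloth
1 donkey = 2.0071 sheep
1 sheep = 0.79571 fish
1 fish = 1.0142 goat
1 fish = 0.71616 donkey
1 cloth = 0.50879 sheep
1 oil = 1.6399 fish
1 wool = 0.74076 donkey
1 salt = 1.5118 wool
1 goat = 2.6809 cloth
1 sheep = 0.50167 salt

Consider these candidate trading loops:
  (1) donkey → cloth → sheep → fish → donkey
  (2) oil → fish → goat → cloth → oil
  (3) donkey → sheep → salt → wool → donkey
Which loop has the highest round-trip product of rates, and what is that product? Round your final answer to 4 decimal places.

1.1814

(1) 4.0748 × 0.50879 × 0.79571 × 0.71616 = 1.18143
(2) 1.6399 × 1.0142 × 2.6809 × 0.23151 = 1.03227
(3) 2.0071 × 0.50167 × 1.5118 × 0.74076 = 1.12761
Highest is cycle (1) at 1.1814 (>1, arbitrage).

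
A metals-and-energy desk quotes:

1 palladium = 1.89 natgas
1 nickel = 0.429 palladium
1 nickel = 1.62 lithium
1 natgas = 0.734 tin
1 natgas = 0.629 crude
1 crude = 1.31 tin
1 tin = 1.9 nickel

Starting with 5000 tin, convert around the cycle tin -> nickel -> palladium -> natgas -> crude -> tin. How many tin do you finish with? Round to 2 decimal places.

5000 tin × 1.9 = 9500 nickel
9500 nickel × 0.429 = 4075.5 palladium
4075.5 palladium × 1.89 = 7702.695 natgas
7702.695 natgas × 0.629 = 4844.995155 crude
4844.995155 crude × 1.31 = 6346.94365305 tin

6346.94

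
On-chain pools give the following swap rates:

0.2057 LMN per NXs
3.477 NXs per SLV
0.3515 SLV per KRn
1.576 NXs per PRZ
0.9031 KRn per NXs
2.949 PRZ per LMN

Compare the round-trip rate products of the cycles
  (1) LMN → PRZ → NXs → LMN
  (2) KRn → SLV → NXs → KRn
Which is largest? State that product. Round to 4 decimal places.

1.1037

(1) 2.949 × 1.576 × 0.2057 = 0.95602
(2) 0.3515 × 3.477 × 0.9031 = 1.10374
Highest is cycle (2) at 1.1037 (>1, arbitrage).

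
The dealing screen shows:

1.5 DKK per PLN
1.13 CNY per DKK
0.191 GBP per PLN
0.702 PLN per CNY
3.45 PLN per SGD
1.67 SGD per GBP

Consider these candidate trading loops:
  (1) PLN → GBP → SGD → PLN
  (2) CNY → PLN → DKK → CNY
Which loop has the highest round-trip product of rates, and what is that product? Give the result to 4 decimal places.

1.1899

(1) 0.191 × 1.67 × 3.45 = 1.10045
(2) 0.702 × 1.5 × 1.13 = 1.18989
Highest is cycle (2) at 1.1899 (>1, arbitrage).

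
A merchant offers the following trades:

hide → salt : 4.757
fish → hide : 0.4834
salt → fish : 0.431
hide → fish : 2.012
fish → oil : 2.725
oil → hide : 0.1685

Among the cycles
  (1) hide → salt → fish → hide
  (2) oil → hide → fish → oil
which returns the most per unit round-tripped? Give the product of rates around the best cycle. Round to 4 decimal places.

0.9911

(1) 4.757 × 0.431 × 0.4834 = 0.99110
(2) 0.1685 × 2.012 × 2.725 = 0.92383
Highest is cycle (1) at 0.9911 (≤1, no arbitrage).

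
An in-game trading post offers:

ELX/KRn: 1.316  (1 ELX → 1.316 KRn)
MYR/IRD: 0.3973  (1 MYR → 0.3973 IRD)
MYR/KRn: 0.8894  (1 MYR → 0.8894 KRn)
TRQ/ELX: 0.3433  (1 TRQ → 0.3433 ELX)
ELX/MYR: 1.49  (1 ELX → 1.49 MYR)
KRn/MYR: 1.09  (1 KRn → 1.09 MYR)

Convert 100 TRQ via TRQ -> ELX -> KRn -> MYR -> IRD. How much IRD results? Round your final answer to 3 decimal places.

100 TRQ × 0.3433 = 34.33 ELX
34.33 ELX × 1.316 = 45.17828 KRn
45.17828 KRn × 1.09 = 49.2443252 MYR
49.2443252 MYR × 0.3973 = 19.56477040196 IRD

19.565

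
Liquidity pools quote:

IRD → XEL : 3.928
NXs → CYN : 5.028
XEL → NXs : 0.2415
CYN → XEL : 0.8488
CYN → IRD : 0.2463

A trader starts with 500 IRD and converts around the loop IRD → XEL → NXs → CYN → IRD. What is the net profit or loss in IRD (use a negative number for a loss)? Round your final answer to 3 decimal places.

87.379

500 IRD × 3.928 = 1964 XEL
1964 XEL × 0.2415 = 474.306 NXs
474.306 NXs × 5.028 = 2384.810568 CYN
2384.810568 CYN × 0.2463 = 587.3788428984 IRD
Net change: 587.3788428984 − 500 = 87.3788428984 IRD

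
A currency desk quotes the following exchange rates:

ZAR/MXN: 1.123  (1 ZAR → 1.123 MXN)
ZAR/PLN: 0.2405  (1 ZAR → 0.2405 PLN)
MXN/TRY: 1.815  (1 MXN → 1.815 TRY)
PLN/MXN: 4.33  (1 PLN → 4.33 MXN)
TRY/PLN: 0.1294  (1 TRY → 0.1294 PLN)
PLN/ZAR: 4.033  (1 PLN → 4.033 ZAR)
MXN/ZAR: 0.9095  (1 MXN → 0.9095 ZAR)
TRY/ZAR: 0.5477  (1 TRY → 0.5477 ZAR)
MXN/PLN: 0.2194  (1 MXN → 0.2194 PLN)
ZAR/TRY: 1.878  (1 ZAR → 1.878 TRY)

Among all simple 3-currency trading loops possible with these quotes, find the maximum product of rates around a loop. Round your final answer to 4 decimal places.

1.1163

MXN→TRY→ZAR→MXN: 1.815 × 0.5477 × 1.123 = 1.11635
MXN→TRY→PLN→MXN: 1.815 × 0.1294 × 4.33 = 1.01695
MXN→PLN→ZAR→MXN: 0.2194 × 4.033 × 1.123 = 0.99368
ZAR→TRY→PLN→ZAR: 1.878 × 0.1294 × 4.033 = 0.98007
MXN→ZAR→PLN→MXN: 0.9095 × 0.2405 × 4.33 = 0.94712
Maximum is MXN→TRY→ZAR→MXN at 1.1163; arbitrage exists.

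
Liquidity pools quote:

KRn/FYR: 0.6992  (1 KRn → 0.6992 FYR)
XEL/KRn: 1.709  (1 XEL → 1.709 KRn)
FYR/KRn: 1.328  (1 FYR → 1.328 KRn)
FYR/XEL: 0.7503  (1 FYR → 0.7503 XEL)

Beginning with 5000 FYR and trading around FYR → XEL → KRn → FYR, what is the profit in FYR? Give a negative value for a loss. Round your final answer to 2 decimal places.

5000 FYR × 0.7503 = 3751.5 XEL
3751.5 XEL × 1.709 = 6411.3135 KRn
6411.3135 KRn × 0.6992 = 4482.7903992 FYR
Net change: 4482.7903992 − 5000 = -517.2096008 FYR

-517.21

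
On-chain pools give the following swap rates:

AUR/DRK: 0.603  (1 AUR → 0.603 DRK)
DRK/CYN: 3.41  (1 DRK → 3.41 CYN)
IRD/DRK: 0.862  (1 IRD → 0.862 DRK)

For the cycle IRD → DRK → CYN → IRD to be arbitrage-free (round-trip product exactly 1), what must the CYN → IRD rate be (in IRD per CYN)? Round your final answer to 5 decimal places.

0.34020

Known legs of the cycle: 0.862 × 3.41 = 2.93942
For no arbitrage the full-cycle product must be 1, so the missing rate is 1 / 2.93942 ≈ 0.3402032.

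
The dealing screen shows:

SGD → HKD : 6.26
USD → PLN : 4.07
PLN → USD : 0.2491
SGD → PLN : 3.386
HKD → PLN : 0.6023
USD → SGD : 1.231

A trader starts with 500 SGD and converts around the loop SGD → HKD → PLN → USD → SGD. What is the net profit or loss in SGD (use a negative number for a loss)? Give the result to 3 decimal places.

78.081

500 SGD × 6.26 = 3130 HKD
3130 HKD × 0.6023 = 1885.199 PLN
1885.199 PLN × 0.2491 = 469.6030709 USD
469.6030709 USD × 1.231 = 578.0813802779 SGD
Net change: 578.0813802779 − 500 = 78.0813802779 SGD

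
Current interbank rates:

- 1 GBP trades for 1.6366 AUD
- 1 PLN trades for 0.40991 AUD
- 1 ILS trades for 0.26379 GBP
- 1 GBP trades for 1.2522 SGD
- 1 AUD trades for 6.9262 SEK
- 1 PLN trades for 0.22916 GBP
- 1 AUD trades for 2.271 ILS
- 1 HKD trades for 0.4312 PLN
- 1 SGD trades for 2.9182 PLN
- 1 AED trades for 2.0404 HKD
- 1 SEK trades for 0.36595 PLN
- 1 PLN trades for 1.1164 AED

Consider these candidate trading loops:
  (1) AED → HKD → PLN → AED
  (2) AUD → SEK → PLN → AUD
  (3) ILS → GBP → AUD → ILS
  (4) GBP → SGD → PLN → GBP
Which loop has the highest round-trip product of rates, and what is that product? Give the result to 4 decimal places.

(1) 2.0404 × 0.4312 × 1.1164 = 0.98223
(2) 6.9262 × 0.36595 × 0.40991 = 1.03898
(3) 0.26379 × 1.6366 × 2.271 = 0.98043
(4) 1.2522 × 2.9182 × 0.22916 = 0.83739
Highest is cycle (2) at 1.0390 (>1, arbitrage).

1.0390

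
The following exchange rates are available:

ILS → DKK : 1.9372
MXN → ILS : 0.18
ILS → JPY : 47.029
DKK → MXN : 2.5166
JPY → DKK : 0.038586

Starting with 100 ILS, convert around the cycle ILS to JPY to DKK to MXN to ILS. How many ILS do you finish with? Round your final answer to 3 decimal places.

82.202

100 ILS × 47.029 = 4702.9 JPY
4702.9 JPY × 0.038586 = 181.4660994 DKK
181.4660994 DKK × 2.5166 = 456.67758575004 MXN
456.67758575004 MXN × 0.18 = 82.2019654350072 ILS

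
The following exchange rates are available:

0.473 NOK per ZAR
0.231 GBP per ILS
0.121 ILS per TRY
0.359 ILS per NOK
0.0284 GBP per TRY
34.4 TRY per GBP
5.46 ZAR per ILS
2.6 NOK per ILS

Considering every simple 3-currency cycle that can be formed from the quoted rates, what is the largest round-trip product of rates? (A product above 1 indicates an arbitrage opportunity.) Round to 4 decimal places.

0.9615

TRY→ILS→GBP→TRY: 0.121 × 0.231 × 34.4 = 0.96151
ILS→ZAR→NOK→ILS: 5.46 × 0.473 × 0.359 = 0.92715
Maximum is TRY→ILS→GBP→TRY at 0.9615; no arbitrage — every cycle loses value.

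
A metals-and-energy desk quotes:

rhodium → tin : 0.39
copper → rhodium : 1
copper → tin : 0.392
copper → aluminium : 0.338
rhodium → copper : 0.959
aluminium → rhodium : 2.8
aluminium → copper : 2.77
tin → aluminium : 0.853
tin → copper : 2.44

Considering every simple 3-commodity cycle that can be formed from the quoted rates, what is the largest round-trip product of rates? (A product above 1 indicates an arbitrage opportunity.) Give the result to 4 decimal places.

rhodium→tin→copper→rhodium: 0.39 × 2.44 × 1 = 0.95160
rhodium→tin→aluminium→rhodium: 0.39 × 0.853 × 2.8 = 0.93148
copper→tin→aluminium→copper: 0.392 × 0.853 × 2.77 = 0.92622
rhodium→copper→aluminium→rhodium: 0.959 × 0.338 × 2.8 = 0.90760
Maximum is rhodium→tin→copper→rhodium at 0.9516; no arbitrage — every cycle loses value.

0.9516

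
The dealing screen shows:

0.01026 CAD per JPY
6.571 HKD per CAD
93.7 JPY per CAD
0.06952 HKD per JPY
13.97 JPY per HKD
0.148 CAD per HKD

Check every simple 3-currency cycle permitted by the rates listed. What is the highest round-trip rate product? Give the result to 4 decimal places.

JPY→HKD→CAD→JPY: 0.06952 × 0.148 × 93.7 = 0.96408
JPY→CAD→HKD→JPY: 0.01026 × 6.571 × 13.97 = 0.94184
Maximum is JPY→HKD→CAD→JPY at 0.9641; no arbitrage — every cycle loses value.

0.9641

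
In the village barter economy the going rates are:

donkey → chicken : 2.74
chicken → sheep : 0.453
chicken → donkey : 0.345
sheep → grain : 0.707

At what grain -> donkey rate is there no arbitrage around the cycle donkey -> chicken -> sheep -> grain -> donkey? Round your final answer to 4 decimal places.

Known legs of the cycle: 2.74 × 0.453 × 0.707 = 0.87754254
For no arbitrage the full-cycle product must be 1, so the missing rate is 1 / 0.87754254 ≈ 1.139546.

1.1395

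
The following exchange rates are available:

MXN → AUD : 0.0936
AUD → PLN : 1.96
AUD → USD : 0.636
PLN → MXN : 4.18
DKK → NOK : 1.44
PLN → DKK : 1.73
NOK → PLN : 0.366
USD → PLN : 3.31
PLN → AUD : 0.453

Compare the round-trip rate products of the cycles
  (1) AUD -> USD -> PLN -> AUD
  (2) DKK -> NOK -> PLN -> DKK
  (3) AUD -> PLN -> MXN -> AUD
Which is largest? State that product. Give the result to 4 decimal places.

0.9536

(1) 0.636 × 3.31 × 0.453 = 0.95364
(2) 1.44 × 0.366 × 1.73 = 0.91178
(3) 1.96 × 4.18 × 0.0936 = 0.76685
Highest is cycle (1) at 0.9536 (≤1, no arbitrage).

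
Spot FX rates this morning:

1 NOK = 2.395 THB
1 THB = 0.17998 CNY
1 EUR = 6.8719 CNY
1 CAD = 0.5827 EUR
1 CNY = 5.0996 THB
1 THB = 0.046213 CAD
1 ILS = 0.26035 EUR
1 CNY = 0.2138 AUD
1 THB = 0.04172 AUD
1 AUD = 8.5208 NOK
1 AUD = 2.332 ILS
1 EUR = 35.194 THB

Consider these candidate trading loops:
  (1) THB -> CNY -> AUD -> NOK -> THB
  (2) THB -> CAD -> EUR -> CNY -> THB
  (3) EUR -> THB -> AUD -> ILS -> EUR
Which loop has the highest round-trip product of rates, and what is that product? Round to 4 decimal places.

(1) 0.17998 × 0.2138 × 8.5208 × 2.395 = 0.78527
(2) 0.046213 × 0.5827 × 6.8719 × 5.0996 = 0.94367
(3) 35.194 × 0.04172 × 2.332 × 0.26035 = 0.89145
Highest is cycle (2) at 0.9437 (≤1, no arbitrage).

0.9437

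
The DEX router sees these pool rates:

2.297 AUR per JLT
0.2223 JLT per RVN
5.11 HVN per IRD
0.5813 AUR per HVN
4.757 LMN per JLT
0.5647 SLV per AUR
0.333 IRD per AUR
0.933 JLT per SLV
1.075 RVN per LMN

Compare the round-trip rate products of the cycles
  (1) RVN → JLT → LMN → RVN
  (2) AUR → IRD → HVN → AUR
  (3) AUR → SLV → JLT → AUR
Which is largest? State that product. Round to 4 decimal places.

1.2102

(1) 0.2223 × 4.757 × 1.075 = 1.13679
(2) 0.333 × 5.11 × 0.5813 = 0.98916
(3) 0.5647 × 0.933 × 2.297 = 1.21021
Highest is cycle (3) at 1.2102 (>1, arbitrage).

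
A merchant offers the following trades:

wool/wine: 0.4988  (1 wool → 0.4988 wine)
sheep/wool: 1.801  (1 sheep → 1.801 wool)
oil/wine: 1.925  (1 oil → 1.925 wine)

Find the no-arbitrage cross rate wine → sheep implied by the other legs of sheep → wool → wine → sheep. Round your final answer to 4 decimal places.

1.1132

Known legs of the cycle: 1.801 × 0.4988 = 0.8983388
For no arbitrage the full-cycle product must be 1, so the missing rate is 1 / 0.8983388 ≈ 1.113166.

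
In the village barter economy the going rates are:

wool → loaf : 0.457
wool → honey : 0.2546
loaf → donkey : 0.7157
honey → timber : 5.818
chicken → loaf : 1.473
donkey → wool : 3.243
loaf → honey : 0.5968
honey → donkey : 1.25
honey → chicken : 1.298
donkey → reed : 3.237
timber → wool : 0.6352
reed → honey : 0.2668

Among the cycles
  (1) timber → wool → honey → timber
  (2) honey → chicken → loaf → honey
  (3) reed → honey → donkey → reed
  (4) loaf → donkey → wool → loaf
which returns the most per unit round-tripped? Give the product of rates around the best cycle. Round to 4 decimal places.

1.1411

(1) 0.6352 × 0.2546 × 5.818 = 0.94090
(2) 1.298 × 1.473 × 0.5968 = 1.14105
(3) 0.2668 × 1.25 × 3.237 = 1.07954
(4) 0.7157 × 3.243 × 0.457 = 1.06070
Highest is cycle (2) at 1.1411 (>1, arbitrage).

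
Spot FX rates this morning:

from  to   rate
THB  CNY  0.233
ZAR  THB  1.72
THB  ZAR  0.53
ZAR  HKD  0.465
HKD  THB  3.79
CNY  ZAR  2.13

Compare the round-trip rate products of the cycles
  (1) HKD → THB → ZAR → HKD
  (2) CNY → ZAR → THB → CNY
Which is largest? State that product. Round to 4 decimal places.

0.9340

(1) 3.79 × 0.53 × 0.465 = 0.93405
(2) 2.13 × 1.72 × 0.233 = 0.85362
Highest is cycle (1) at 0.9340 (≤1, no arbitrage).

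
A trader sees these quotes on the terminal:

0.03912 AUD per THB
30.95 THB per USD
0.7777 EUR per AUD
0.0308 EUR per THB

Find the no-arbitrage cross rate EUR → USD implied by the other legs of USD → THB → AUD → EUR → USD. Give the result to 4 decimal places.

1.0620

Known legs of the cycle: 30.95 × 0.03912 × 0.7777 = 0.9416111628
For no arbitrage the full-cycle product must be 1, so the missing rate is 1 / 0.9416111628 ≈ 1.062009.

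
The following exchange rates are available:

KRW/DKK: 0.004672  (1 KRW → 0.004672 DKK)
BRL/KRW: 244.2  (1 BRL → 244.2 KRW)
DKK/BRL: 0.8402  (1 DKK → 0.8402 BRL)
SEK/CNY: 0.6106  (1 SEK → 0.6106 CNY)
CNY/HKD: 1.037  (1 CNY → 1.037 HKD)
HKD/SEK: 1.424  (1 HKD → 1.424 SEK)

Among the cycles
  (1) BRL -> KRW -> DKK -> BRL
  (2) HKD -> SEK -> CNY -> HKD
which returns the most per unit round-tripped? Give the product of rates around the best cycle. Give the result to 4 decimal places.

0.9586

(1) 244.2 × 0.004672 × 0.8402 = 0.95859
(2) 1.424 × 0.6106 × 1.037 = 0.90167
Highest is cycle (1) at 0.9586 (≤1, no arbitrage).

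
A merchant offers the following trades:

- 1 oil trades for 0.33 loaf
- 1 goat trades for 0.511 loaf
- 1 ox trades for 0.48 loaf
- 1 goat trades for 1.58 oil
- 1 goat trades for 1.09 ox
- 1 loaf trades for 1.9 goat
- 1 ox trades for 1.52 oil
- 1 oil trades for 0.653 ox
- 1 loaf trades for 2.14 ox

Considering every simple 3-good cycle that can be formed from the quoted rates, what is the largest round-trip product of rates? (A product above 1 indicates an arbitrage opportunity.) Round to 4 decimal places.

1.0734

loaf→ox→oil→loaf: 2.14 × 1.52 × 0.33 = 1.07342
goat→ox→loaf→goat: 1.09 × 0.48 × 1.9 = 0.99408
goat→oil→loaf→goat: 1.58 × 0.33 × 1.9 = 0.99066
Maximum is loaf→ox→oil→loaf at 1.0734; arbitrage exists.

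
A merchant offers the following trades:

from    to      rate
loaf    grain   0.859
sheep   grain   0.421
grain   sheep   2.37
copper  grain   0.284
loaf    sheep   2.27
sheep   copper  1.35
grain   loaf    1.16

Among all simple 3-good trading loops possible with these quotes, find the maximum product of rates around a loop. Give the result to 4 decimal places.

grain→loaf→sheep→grain: 1.16 × 2.27 × 0.421 = 1.10858
grain→sheep→copper→grain: 2.37 × 1.35 × 0.284 = 0.90866
Maximum is grain→loaf→sheep→grain at 1.1086; arbitrage exists.

1.1086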